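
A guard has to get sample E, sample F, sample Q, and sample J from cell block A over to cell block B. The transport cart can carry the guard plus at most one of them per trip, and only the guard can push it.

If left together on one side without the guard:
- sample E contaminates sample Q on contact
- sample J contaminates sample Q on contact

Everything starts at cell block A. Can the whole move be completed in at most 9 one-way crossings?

Yes

Yes — this plan uses 9 crossings (≤ 9):
1. Guard goes to cell block B with sample Q.  [cell block A: sample E, sample F, sample J | cell block B: sample Q]
2. Guard goes back to cell block A alone.  [cell block A: sample E, sample F, sample J | cell block B: sample Q]
3. Guard goes to cell block B with sample E.  [cell block A: sample F, sample J | cell block B: sample E, sample Q]
4. Guard goes back to cell block A with sample Q.  [cell block A: sample F, sample J, sample Q | cell block B: sample E]
5. Guard goes to cell block B with sample J.  [cell block A: sample F, sample Q | cell block B: sample E, sample J]
6. Guard goes back to cell block A alone.  [cell block A: sample F, sample Q | cell block B: sample E, sample J]
7. Guard goes to cell block B with sample F.  [cell block A: sample Q | cell block B: sample E, sample F, sample J]
8. Guard goes back to cell block A alone.  [cell block A: sample Q | cell block B: sample E, sample F, sample J]
9. Guard goes to cell block B with sample Q.  [cell block A: — | cell block B: sample E, sample F, sample J, sample Q]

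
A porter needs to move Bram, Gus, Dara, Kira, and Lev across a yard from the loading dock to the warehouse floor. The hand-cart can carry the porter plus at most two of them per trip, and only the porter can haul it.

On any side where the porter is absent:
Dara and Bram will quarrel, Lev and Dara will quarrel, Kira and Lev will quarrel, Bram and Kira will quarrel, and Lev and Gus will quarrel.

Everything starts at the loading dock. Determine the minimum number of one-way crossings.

Counting alone: the porter can take at most 2 across per trip to the warehouse floor, so moving all 5 needs at least 3 loaded trips out, with a return between consecutive ones — at least 5 crossings.
The safety rule pushes this higher. Following every safe sequence of crossings, the most of the 5 that can be at the warehouse floor as the hand-cart arrives there on crossing 5 is 4 — never all 5.
So no plan with fewer than 7 crossings exists, and this one achieves 7:
1. Porter goes to the warehouse floor with Bram and Lev.  [the loading dock: Dara, Gus, Kira | the warehouse floor: Bram, Lev]
2. Porter goes back to the loading dock alone.  [the loading dock: Dara, Gus, Kira | the warehouse floor: Bram, Lev]
3. Porter goes to the warehouse floor with Gus.  [the loading dock: Dara, Kira | the warehouse floor: Bram, Gus, Lev]
4. Porter goes back to the loading dock with Lev.  [the loading dock: Dara, Kira, Lev | the warehouse floor: Bram, Gus]
5. Porter goes to the warehouse floor with Dara and Kira.  [the loading dock: Lev | the warehouse floor: Bram, Dara, Gus, Kira]
6. Porter goes back to the loading dock with Bram.  [the loading dock: Bram, Lev | the warehouse floor: Dara, Gus, Kira]
7. Porter goes to the warehouse floor with Bram and Lev.  [the loading dock: — | the warehouse floor: Bram, Dara, Gus, Kira, Lev]

7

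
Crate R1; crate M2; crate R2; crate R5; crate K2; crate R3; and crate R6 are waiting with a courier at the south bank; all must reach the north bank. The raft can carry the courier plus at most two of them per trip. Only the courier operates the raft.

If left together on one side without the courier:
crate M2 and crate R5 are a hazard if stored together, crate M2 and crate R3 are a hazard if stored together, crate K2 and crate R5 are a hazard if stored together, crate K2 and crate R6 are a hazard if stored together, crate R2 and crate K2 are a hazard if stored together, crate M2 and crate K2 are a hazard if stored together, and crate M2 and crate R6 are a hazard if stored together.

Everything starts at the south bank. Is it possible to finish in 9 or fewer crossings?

No

Counting alone: the courier can take at most 2 across per trip to the north bank, so moving all 7 needs at least 4 loaded trips out, with a return between consecutive ones — at least 7 crossings.
The safety rule pushes this higher. Following every safe sequence of crossings, the most of the 7 that can be at the north bank as the raft arrives there on crossings 7, 9 is 5, 6 respectively — never all 7.
So the move cannot be finished within 9 crossings. (The shortest complete plan takes 11:)
1. Courier goes to the north bank with crate K2 and crate M2.  [the south bank: crate R1, crate R2, crate R3, crate R5, crate R6 | the north bank: crate K2, crate M2]
2. Courier goes back to the south bank with crate M2.  [the south bank: crate M2, crate R1, crate R2, crate R3, crate R5, crate R6 | the north bank: crate K2]
3. Courier goes to the north bank with crate M2 and crate R1.  [the south bank: crate R2, crate R3, crate R5, crate R6 | the north bank: crate K2, crate M2, crate R1]
4. Courier goes back to the south bank with crate M2.  [the south bank: crate M2, crate R2, crate R3, crate R5, crate R6 | the north bank: crate K2, crate R1]
5. Courier goes to the north bank with crate M2 and crate R2.  [the south bank: crate R3, crate R5, crate R6 | the north bank: crate K2, crate M2, crate R1, crate R2]
6. Courier goes back to the south bank with crate K2.  [the south bank: crate K2, crate R3, crate R5, crate R6 | the north bank: crate M2, crate R1, crate R2]
7. Courier goes to the north bank with crate R5 and crate R6.  [the south bank: crate K2, crate R3 | the north bank: crate M2, crate R1, crate R2, crate R5, crate R6]
8. Courier goes back to the south bank with crate M2.  [the south bank: crate K2, crate M2, crate R3 | the north bank: crate R1, crate R2, crate R5, crate R6]
9. Courier goes to the north bank with crate M2 and crate R3.  [the south bank: crate K2 | the north bank: crate M2, crate R1, crate R2, crate R3, crate R5, crate R6]
10. Courier goes back to the south bank with crate M2.  [the south bank: crate K2, crate M2 | the north bank: crate R1, crate R2, crate R3, crate R5, crate R6]
11. Courier goes to the north bank with crate K2 and crate M2.  [the south bank: — | the north bank: crate K2, crate M2, crate R1, crate R2, crate R3, crate R5, crate R6]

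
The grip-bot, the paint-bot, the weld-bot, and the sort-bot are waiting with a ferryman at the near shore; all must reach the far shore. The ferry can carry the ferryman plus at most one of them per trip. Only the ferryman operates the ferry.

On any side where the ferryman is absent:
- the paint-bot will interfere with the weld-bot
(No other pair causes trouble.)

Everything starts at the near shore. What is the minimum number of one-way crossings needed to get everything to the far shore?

7

Counting alone: the ferryman can take at most 1 across per trip to the far shore, so moving all 4 needs at least 4 loaded trips out, with a return between consecutive ones — at least 7 crossings.
The plan below uses exactly 7 crossings, so it is optimal:
1. Ferryman goes to the far shore with the paint-bot.  [the near shore: the grip-bot, the sort-bot, the weld-bot | the far shore: the paint-bot]
2. Ferryman goes back to the near shore alone.  [the near shore: the grip-bot, the sort-bot, the weld-bot | the far shore: the paint-bot]
3. Ferryman goes to the far shore with the grip-bot.  [the near shore: the sort-bot, the weld-bot | the far shore: the grip-bot, the paint-bot]
4. Ferryman goes back to the near shore alone.  [the near shore: the sort-bot, the weld-bot | the far shore: the grip-bot, the paint-bot]
5. Ferryman goes to the far shore with the sort-bot.  [the near shore: the weld-bot | the far shore: the grip-bot, the paint-bot, the sort-bot]
6. Ferryman goes back to the near shore alone.  [the near shore: the weld-bot | the far shore: the grip-bot, the paint-bot, the sort-bot]
7. Ferryman goes to the far shore with the weld-bot.  [the near shore: — | the far shore: the grip-bot, the paint-bot, the sort-bot, the weld-bot]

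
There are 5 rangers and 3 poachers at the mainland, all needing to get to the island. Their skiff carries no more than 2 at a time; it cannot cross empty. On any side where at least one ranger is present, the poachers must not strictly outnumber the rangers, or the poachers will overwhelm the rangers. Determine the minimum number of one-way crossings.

Counting alone: each trip to the island takes at most 2 across and each return brings at least 1 back, so after t trips out (and t−1 returns) at most 2t − (t−1) of the 8 are across; that first reaches 8 at t = 7, so at least 13 crossings are needed.
The plan below uses exactly 13 crossings, so it is optimal:
1. 2 poachers → the island.  (the mainland: 5R 1P; the island: 0R 2P)
2. 1 poacher ← the mainland.  (the mainland: 5R 2P; the island: 0R 1P)
3. 2 poachers → the island.  (the mainland: 5R 0P; the island: 0R 3P)
4. 1 poacher ← the mainland.  (the mainland: 5R 1P; the island: 0R 2P)
5. 2 rangers → the island.  (the mainland: 3R 1P; the island: 2R 2P)
6. 1 poacher ← the mainland.  (the mainland: 3R 2P; the island: 2R 1P)
7. 1 ranger and 1 poacher → the island.  (the mainland: 2R 1P; the island: 3R 2P)
8. 1 poacher ← the mainland.  (the mainland: 2R 2P; the island: 3R 1P)
9. 2 poachers → the island.  (the mainland: 2R 0P; the island: 3R 3P)
10. 1 poacher ← the mainland.  (the mainland: 2R 1P; the island: 3R 2P)
11. 1 ranger and 1 poacher → the island.  (the mainland: 1R 0P; the island: 4R 3P)
12. 1 poacher ← the mainland.  (the mainland: 1R 1P; the island: 4R 2P)
13. 1 ranger and 1 poacher → the island.  (the mainland: 0R 0P; the island: 5R 3P)

13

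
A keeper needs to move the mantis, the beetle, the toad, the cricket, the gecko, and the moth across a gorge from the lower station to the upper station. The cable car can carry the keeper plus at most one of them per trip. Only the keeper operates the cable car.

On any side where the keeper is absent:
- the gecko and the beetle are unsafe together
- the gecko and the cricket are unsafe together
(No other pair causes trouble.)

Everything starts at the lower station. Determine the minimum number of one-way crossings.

13

Counting alone: the keeper can take at most 1 across per trip to the upper station, so moving all 6 needs at least 6 loaded trips out, with a return between consecutive ones — at least 11 crossings.
The safety rule pushes this higher. Following every safe sequence of crossings, the most of the 6 that can be at the upper station as the cable car arrives there on crossing 11 is 5 — never all 6.
So no plan with fewer than 13 crossings exists, and this one achieves 13:
1. Keeper goes to the upper station with the gecko.
2. Keeper goes back to the lower station alone.
3. Keeper goes to the upper station with the mantis.
4. Keeper goes back to the lower station alone.
5. Keeper goes to the upper station with the beetle.
6. Keeper goes back to the lower station with the gecko.
7. Keeper goes to the upper station with the cricket.
8. Keeper goes back to the lower station alone.
9. Keeper goes to the upper station with the toad.
10. Keeper goes back to the lower station alone.
11. Keeper goes to the upper station with the moth.
12. Keeper goes back to the lower station alone.
13. Keeper goes to the upper station with the gecko.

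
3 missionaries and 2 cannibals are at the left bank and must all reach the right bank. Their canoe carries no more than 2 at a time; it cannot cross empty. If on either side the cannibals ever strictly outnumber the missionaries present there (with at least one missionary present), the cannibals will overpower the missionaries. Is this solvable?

Yes

1. 2 cannibals → the right bank.  (the left bank: 3M 0C; the right bank: 0M 2C)
2. 1 cannibal ← the left bank.  (the left bank: 3M 1C; the right bank: 0M 1C)
3. 2 missionaries → the right bank.  (the left bank: 1M 1C; the right bank: 2M 1C)
4. 1 missionary ← the left bank.  (the left bank: 2M 1C; the right bank: 1M 1C)
5. 1 missionary and 1 cannibal → the right bank.  (the left bank: 1M 0C; the right bank: 2M 2C)
6. 1 cannibal ← the left bank.  (the left bank: 1M 1C; the right bank: 2M 1C)
7. 1 missionary and 1 cannibal → the right bank.  (the left bank: 0M 0C; the right bank: 3M 2C)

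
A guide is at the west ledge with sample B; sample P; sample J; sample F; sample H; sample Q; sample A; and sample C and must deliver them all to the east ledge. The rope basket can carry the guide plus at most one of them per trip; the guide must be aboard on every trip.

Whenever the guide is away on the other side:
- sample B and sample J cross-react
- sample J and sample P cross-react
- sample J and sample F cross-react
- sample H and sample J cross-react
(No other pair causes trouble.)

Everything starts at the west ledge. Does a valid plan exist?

Following every safe sequence of crossings from the start, the most of the 8 that can be at the east ledge as the rope basket arrives there on crossings 1, 3, 5, 7, 9 is 1, 2, 3, 4, 5 respectively; the best ever achieved is 5 of 8.
From crossing 11 on, no configuration arises that was not already reachable earlier: only 88 distinct safe configurations (who is on which side, and where the rope basket is) can ever be reached, none of them has everyone across, and every continuation just revisits them. So no valid plan exists.

No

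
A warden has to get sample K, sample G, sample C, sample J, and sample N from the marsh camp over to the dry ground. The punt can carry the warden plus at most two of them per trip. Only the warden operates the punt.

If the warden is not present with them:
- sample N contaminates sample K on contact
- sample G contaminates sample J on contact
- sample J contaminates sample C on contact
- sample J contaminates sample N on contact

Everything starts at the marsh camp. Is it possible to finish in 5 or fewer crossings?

Yes

Yes — this plan uses 5 crossings (≤ 5):
1. Warden goes to the dry ground with sample J and sample K.
2. Warden goes back to the marsh camp alone.
3. Warden goes to the dry ground with sample C and sample G.
4. Warden goes back to the marsh camp with sample J.
5. Warden goes to the dry ground with sample J and sample N.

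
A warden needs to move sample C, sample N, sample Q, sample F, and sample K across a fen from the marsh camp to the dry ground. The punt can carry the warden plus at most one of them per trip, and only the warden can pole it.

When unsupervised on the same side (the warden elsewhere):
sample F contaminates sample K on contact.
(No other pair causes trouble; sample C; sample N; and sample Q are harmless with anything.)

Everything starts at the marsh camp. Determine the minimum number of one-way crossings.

Counting alone: the warden can take at most 1 across per trip to the dry ground, so moving all 5 needs at least 5 loaded trips out, with a return between consecutive ones — at least 9 crossings.
The plan below uses exactly 9 crossings, so it is optimal:
1. Warden goes to the dry ground with sample F.  [the marsh camp: sample C, sample K, sample N, sample Q | the dry ground: sample F]
2. Warden goes back to the marsh camp alone.  [the marsh camp: sample C, sample K, sample N, sample Q | the dry ground: sample F]
3. Warden goes to the dry ground with sample C.  [the marsh camp: sample K, sample N, sample Q | the dry ground: sample C, sample F]
4. Warden goes back to the marsh camp alone.  [the marsh camp: sample K, sample N, sample Q | the dry ground: sample C, sample F]
5. Warden goes to the dry ground with sample N.  [the marsh camp: sample K, sample Q | the dry ground: sample C, sample F, sample N]
6. Warden goes back to the marsh camp alone.  [the marsh camp: sample K, sample Q | the dry ground: sample C, sample F, sample N]
7. Warden goes to the dry ground with sample Q.  [the marsh camp: sample K | the dry ground: sample C, sample F, sample N, sample Q]
8. Warden goes back to the marsh camp alone.  [the marsh camp: sample K | the dry ground: sample C, sample F, sample N, sample Q]
9. Warden goes to the dry ground with sample K.  [the marsh camp: — | the dry ground: sample C, sample F, sample K, sample N, sample Q]

9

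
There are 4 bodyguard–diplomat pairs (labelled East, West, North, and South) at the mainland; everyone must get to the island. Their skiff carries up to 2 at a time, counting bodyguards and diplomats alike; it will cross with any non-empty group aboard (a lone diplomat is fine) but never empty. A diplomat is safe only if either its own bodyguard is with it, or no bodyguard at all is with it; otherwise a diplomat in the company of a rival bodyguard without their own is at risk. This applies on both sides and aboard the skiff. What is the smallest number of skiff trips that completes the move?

Following every safe sequence of crossings from the start, the most of the 8 that can be at the island as the skiff arrives there on crossings 1, 3, 5 is 2, 3, 4 respectively; the best ever achieved is 4 of 8.
From crossing 7 on, no configuration arises that was not already reachable earlier: only 44 distinct safe configurations (who is on which side, and where the skiff is) can ever be reached, none of them has everyone across, and every continuation just revisits them. So no valid plan exists.

impossible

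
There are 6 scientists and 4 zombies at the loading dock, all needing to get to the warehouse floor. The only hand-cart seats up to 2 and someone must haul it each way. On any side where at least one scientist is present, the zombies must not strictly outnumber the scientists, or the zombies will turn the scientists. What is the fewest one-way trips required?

Counting alone: each trip to the warehouse floor takes at most 2 across and each return brings at least 1 back, so after t trips out (and t−1 returns) at most 2t − (t−1) of the 10 are across; that first reaches 10 at t = 9, so at least 17 crossings are needed.
The plan below uses exactly 17 crossings, so it is optimal:
1. 2 zombies → the warehouse floor.  (the loading dock: 6S 2Z; the warehouse floor: 0S 2Z)
2. 1 zombie ← the loading dock.  (the loading dock: 6S 3Z; the warehouse floor: 0S 1Z)
3. 2 zombies → the warehouse floor.  (the loading dock: 6S 1Z; the warehouse floor: 0S 3Z)
4. 1 zombie ← the loading dock.  (the loading dock: 6S 2Z; the warehouse floor: 0S 2Z)
5. 2 scientists → the warehouse floor.  (the loading dock: 4S 2Z; the warehouse floor: 2S 2Z)
6. 1 zombie ← the loading dock.  (the loading dock: 4S 3Z; the warehouse floor: 2S 1Z)
7. 1 scientist and 1 zombie → the warehouse floor.  (the loading dock: 3S 2Z; the warehouse floor: 3S 2Z)
8. 1 zombie ← the loading dock.  (the loading dock: 3S 3Z; the warehouse floor: 3S 1Z)
9. 2 zombies → the warehouse floor.  (the loading dock: 3S 1Z; the warehouse floor: 3S 3Z)
10. 1 zombie ← the loading dock.  (the loading dock: 3S 2Z; the warehouse floor: 3S 2Z)
11. 1 scientist and 1 zombie → the warehouse floor.  (the loading dock: 2S 1Z; the warehouse floor: 4S 3Z)
12. 1 zombie ← the loading dock.  (the loading dock: 2S 2Z; the warehouse floor: 4S 2Z)
13. 2 zombies → the warehouse floor.  (the loading dock: 2S 0Z; the warehouse floor: 4S 4Z)
14. 1 zombie ← the loading dock.  (the loading dock: 2S 1Z; the warehouse floor: 4S 3Z)
15. 1 scientist and 1 zombie → the warehouse floor.  (the loading dock: 1S 0Z; the warehouse floor: 5S 4Z)
16. 1 zombie ← the loading dock.  (the loading dock: 1S 1Z; the warehouse floor: 5S 3Z)
17. 1 scientist and 1 zombie → the warehouse floor.  (the loading dock: 0S 0Z; the warehouse floor: 6S 4Z)

17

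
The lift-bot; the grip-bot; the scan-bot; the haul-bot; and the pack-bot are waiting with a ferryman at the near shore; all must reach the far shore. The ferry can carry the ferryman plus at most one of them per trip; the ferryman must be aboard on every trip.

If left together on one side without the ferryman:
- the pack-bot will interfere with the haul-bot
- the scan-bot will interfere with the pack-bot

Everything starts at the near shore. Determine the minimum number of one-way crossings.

11

Counting alone: the ferryman can take at most 1 across per trip to the far shore, so moving all 5 needs at least 5 loaded trips out, with a return between consecutive ones — at least 9 crossings.
The safety rule pushes this higher. Following every safe sequence of crossings, the most of the 5 that can be at the far shore as the ferry arrives there on crossing 9 is 4 — never all 5.
So no plan with fewer than 11 crossings exists, and this one achieves 11:
1. Ferryman goes to the far shore with the pack-bot.
2. Ferryman goes back to the near shore alone.
3. Ferryman goes to the far shore with the lift-bot.
4. Ferryman goes back to the near shore alone.
5. Ferryman goes to the far shore with the grip-bot.
6. Ferryman goes back to the near shore alone.
7. Ferryman goes to the far shore with the scan-bot.
8. Ferryman goes back to the near shore with the pack-bot.
9. Ferryman goes to the far shore with the haul-bot.
10. Ferryman goes back to the near shore alone.
11. Ferryman goes to the far shore with the pack-bot.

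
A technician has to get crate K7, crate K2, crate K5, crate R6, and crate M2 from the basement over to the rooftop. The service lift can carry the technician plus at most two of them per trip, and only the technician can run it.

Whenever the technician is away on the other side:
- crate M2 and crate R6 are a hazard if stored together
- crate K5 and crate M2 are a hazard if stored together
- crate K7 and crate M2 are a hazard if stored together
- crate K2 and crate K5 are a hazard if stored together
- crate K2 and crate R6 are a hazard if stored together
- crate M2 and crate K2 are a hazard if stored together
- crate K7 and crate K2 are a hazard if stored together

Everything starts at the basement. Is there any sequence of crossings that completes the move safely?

No

Following every safe sequence of crossings from the start, the most of the 5 that can be at the rooftop as the service lift arrives there on crossings 1, 3 is 2, 3 respectively; the best ever achieved is 3 of 5.
From crossing 5 on, no configuration arises that was not already reachable earlier: only 10 distinct safe configurations (who is on which side, and where the service lift is) can ever be reached, none of them has everyone across, and every continuation just revisits them. So no valid plan exists.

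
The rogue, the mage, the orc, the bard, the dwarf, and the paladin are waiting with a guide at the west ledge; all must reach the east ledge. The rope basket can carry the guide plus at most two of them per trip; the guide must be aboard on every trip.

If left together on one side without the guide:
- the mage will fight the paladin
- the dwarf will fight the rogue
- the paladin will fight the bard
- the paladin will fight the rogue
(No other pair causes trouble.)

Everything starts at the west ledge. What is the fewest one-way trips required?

7

Counting alone: the guide can take at most 2 across per trip to the east ledge, so moving all 6 needs at least 3 loaded trips out, with a return between consecutive ones — at least 5 crossings.
The safety rule pushes this higher. Following every safe sequence of crossings, the most of the 6 that can be at the east ledge as the rope basket arrives there on crossing 5 is 5 — never all 6.
So no plan with fewer than 7 crossings exists, and this one achieves 7:
1. Guide goes to the east ledge with the paladin and the rogue.  [the west ledge: the bard, the dwarf, the mage, the orc | the east ledge: the paladin, the rogue]
2. Guide goes back to the west ledge with the rogue.  [the west ledge: the bard, the dwarf, the mage, the orc, the rogue | the east ledge: the paladin]
3. Guide goes to the east ledge with the mage and the rogue.  [the west ledge: the bard, the dwarf, the orc | the east ledge: the mage, the paladin, the rogue]
4. Guide goes back to the west ledge with the paladin.  [the west ledge: the bard, the dwarf, the orc, the paladin | the east ledge: the mage, the rogue]
5. Guide goes to the east ledge with the bard and the orc.  [the west ledge: the dwarf, the paladin | the east ledge: the bard, the mage, the orc, the rogue]
6. Guide goes back to the west ledge alone.  [the west ledge: the dwarf, the paladin | the east ledge: the bard, the mage, the orc, the rogue]
7. Guide goes to the east ledge with the dwarf and the paladin.  [the west ledge: — | the east ledge: the bard, the dwarf, the mage, the orc, the paladin, the rogue]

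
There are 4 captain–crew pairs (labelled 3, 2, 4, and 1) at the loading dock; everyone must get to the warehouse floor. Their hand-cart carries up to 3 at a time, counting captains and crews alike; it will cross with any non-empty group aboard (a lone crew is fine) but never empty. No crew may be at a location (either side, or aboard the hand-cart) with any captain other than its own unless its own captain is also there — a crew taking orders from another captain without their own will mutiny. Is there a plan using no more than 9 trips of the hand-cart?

Yes — this plan uses 9 crossings (≤ 9):
1. captain 3 and crew 3 cross → the warehouse floor.
2. captain 3 crosses ← the loading dock.
3. captain 2, captain 3, and crew 2 cross → the warehouse floor.
4. captain 3 and crew 3 cross ← the loading dock.
5. captain 1, captain 3, and captain 4 cross → the warehouse floor.
6. crew 2 crosses ← the loading dock.
7. crew 2 and crew 3 cross → the warehouse floor.
8. crew 3 crosses ← the loading dock.
9. crew 1, crew 3, and crew 4 cross → the warehouse floor.

Yes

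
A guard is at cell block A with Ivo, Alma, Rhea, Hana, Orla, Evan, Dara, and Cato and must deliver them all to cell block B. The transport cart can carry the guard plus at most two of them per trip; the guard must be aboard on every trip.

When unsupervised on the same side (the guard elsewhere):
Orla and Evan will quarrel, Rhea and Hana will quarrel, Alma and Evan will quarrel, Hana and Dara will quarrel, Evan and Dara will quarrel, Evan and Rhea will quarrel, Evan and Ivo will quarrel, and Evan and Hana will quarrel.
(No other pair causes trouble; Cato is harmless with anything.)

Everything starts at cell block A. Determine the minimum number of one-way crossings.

13

Counting alone: the guard can take at most 2 across per trip to cell block B, so moving all 8 needs at least 4 loaded trips out, with a return between consecutive ones — at least 7 crossings.
The safety rule pushes this higher. Following every safe sequence of crossings, the most of the 8 that can be at cell block B as the transport cart arrives there on crossings 7, 9, 11 is 5, 6, 7 respectively — never all 8.
So no plan with fewer than 13 crossings exists, and this one achieves 13:
1. Guard goes to cell block B with Evan and Hana.  [cell block A: Alma, Cato, Dara, Ivo, Orla, Rhea | cell block B: Evan, Hana]
2. Guard goes back to cell block A with Hana.  [cell block A: Alma, Cato, Dara, Hana, Ivo, Orla, Rhea | cell block B: Evan]
3. Guard goes to cell block B with Hana and Ivo.  [cell block A: Alma, Cato, Dara, Orla, Rhea | cell block B: Evan, Hana, Ivo]
4. Guard goes back to cell block A with Evan.  [cell block A: Alma, Cato, Dara, Evan, Orla, Rhea | cell block B: Hana, Ivo]
5. Guard goes to cell block B with Alma and Evan.  [cell block A: Cato, Dara, Orla, Rhea | cell block B: Alma, Evan, Hana, Ivo]
6. Guard goes back to cell block A with Evan.  [cell block A: Cato, Dara, Evan, Orla, Rhea | cell block B: Alma, Hana, Ivo]
7. Guard goes to cell block B with Evan and Orla.  [cell block A: Cato, Dara, Rhea | cell block B: Alma, Evan, Hana, Ivo, Orla]
8. Guard goes back to cell block A with Evan.  [cell block A: Cato, Dara, Evan, Rhea | cell block B: Alma, Hana, Ivo, Orla]
9. Guard goes to cell block B with Dara and Rhea.  [cell block A: Cato, Evan | cell block B: Alma, Dara, Hana, Ivo, Orla, Rhea]
10. Guard goes back to cell block A with Hana.  [cell block A: Cato, Evan, Hana | cell block B: Alma, Dara, Ivo, Orla, Rhea]
11. Guard goes to cell block B with Cato and Hana.  [cell block A: Evan | cell block B: Alma, Cato, Dara, Hana, Ivo, Orla, Rhea]
12. Guard goes back to cell block A with Hana.  [cell block A: Evan, Hana | cell block B: Alma, Cato, Dara, Ivo, Orla, Rhea]
13. Guard goes to cell block B with Evan and Hana.  [cell block A: — | cell block B: Alma, Cato, Dara, Evan, Hana, Ivo, Orla, Rhea]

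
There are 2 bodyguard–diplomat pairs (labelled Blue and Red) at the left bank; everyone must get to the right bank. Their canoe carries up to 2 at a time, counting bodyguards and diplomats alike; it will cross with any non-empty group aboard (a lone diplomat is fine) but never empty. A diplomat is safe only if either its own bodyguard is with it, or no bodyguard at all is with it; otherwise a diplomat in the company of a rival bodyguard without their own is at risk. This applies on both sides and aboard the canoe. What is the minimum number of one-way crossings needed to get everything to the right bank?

5

Counting alone: each trip to the right bank takes at most 2 across and each return brings at least 1 back, so after t trips out (and t−1 returns) at most 2t − (t−1) of the 4 are across; that first reaches 4 at t = 3, so at least 5 crossings are needed.
The plan below uses exactly 5 crossings, so it is optimal:
1. bodyguard Blue and diplomat Blue cross → the right bank.
2. bodyguard Blue crosses ← the left bank.
3. bodyguard Blue and bodyguard Red cross → the right bank.
4. bodyguard Red crosses ← the left bank.
5. bodyguard Red and diplomat Red cross → the right bank.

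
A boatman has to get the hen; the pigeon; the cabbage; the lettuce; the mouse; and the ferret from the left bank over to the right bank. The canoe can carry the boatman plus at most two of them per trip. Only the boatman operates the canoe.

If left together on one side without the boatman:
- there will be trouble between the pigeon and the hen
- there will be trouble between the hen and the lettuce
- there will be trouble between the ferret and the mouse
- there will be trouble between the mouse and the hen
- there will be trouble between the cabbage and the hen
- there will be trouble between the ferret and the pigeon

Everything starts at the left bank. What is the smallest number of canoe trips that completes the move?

7

Counting alone: the boatman can take at most 2 across per trip to the right bank, so moving all 6 needs at least 3 loaded trips out, with a return between consecutive ones — at least 5 crossings.
The safety rule pushes this higher. Following every safe sequence of crossings, the most of the 6 that can be at the right bank as the canoe arrives there on crossing 5 is 5 — never all 6.
So no plan with fewer than 7 crossings exists, and this one achieves 7:
1. Boatman goes to the right bank with the ferret and the hen.
2. Boatman goes back to the left bank alone.
3. Boatman goes to the right bank with the cabbage and the pigeon.
4. Boatman goes back to the left bank with the ferret and the hen.
5. Boatman goes to the right bank with the lettuce and the mouse.
6. Boatman goes back to the left bank alone.
7. Boatman goes to the right bank with the ferret and the hen.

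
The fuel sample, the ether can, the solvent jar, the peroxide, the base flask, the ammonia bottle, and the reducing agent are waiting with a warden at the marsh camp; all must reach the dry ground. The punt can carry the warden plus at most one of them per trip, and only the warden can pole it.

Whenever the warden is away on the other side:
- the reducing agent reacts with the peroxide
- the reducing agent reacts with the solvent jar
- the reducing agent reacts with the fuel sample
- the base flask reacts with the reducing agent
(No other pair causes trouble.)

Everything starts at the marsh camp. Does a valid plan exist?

Following every safe sequence of crossings from the start, the most of the 7 that can be at the dry ground as the punt arrives there on crossings 1, 3, 5, 7 is 1, 2, 3, 4 respectively; the best ever achieved is 4 of 7.
From crossing 9 on, no configuration arises that was not already reachable earlier: only 44 distinct safe configurations (who is on which side, and where the punt is) can ever be reached, none of them has everyone across, and every continuation just revisits them. So no valid plan exists.

No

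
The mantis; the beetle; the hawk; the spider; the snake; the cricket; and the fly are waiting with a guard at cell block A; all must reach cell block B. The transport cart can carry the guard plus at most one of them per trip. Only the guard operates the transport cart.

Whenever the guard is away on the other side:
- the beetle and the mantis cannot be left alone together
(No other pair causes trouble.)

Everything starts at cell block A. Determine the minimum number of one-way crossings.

Counting alone: the guard can take at most 1 across per trip to cell block B, so moving all 7 needs at least 7 loaded trips out, with a return between consecutive ones — at least 13 crossings.
The plan below uses exactly 13 crossings, so it is optimal:
1. Guard goes to cell block B with the mantis.  [cell block A: the beetle, the cricket, the fly, the hawk, the snake, the spider | cell block B: the mantis]
2. Guard goes back to cell block A alone.  [cell block A: the beetle, the cricket, the fly, the hawk, the snake, the spider | cell block B: the mantis]
3. Guard goes to cell block B with the hawk.  [cell block A: the beetle, the cricket, the fly, the snake, the spider | cell block B: the hawk, the mantis]
4. Guard goes back to cell block A alone.  [cell block A: the beetle, the cricket, the fly, the snake, the spider | cell block B: the hawk, the mantis]
5. Guard goes to cell block B with the spider.  [cell block A: the beetle, the cricket, the fly, the snake | cell block B: the hawk, the mantis, the spider]
6. Guard goes back to cell block A alone.  [cell block A: the beetle, the cricket, the fly, the snake | cell block B: the hawk, the mantis, the spider]
7. Guard goes to cell block B with the snake.  [cell block A: the beetle, the cricket, the fly | cell block B: the hawk, the mantis, the snake, the spider]
8. Guard goes back to cell block A alone.  [cell block A: the beetle, the cricket, the fly | cell block B: the hawk, the mantis, the snake, the spider]
9. Guard goes to cell block B with the cricket.  [cell block A: the beetle, the fly | cell block B: the cricket, the hawk, the mantis, the snake, the spider]
10. Guard goes back to cell block A alone.  [cell block A: the beetle, the fly | cell block B: the cricket, the hawk, the mantis, the snake, the spider]
11. Guard goes to cell block B with the fly.  [cell block A: the beetle | cell block B: the cricket, the fly, the hawk, the mantis, the snake, the spider]
12. Guard goes back to cell block A alone.  [cell block A: the beetle | cell block B: the cricket, the fly, the hawk, the mantis, the snake, the spider]
13. Guard goes to cell block B with the beetle.  [cell block A: — | cell block B: the beetle, the cricket, the fly, the hawk, the mantis, the snake, the spider]

13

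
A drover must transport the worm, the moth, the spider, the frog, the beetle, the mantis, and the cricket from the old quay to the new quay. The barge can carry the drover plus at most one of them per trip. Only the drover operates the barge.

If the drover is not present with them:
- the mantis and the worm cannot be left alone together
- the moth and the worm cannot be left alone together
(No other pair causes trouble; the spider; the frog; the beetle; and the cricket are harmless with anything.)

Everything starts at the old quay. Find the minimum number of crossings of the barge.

15

Counting alone: the drover can take at most 1 across per trip to the new quay, so moving all 7 needs at least 7 loaded trips out, with a return between consecutive ones — at least 13 crossings.
The safety rule pushes this higher. Following every safe sequence of crossings, the most of the 7 that can be at the new quay as the barge arrives there on crossing 13 is 6 — never all 7.
So no plan with fewer than 15 crossings exists, and this one achieves 15:
1. Drover goes to the new quay with the worm.
2. Drover goes back to the old quay alone.
3. Drover goes to the new quay with the moth.
4. Drover goes back to the old quay with the worm.
5. Drover goes to the new quay with the mantis.
6. Drover goes back to the old quay alone.
7. Drover goes to the new quay with the spider.
8. Drover goes back to the old quay alone.
9. Drover goes to the new quay with the frog.
10. Drover goes back to the old quay alone.
11. Drover goes to the new quay with the beetle.
12. Drover goes back to the old quay alone.
13. Drover goes to the new quay with the cricket.
14. Drover goes back to the old quay alone.
15. Drover goes to the new quay with the worm.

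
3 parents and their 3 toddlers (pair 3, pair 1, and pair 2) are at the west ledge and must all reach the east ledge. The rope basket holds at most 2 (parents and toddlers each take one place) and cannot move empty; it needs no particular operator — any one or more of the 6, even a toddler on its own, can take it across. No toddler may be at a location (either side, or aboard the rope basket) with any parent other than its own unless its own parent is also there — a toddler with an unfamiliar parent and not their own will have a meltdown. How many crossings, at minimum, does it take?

Counting alone: each trip to the east ledge takes at most 2 across and each return brings at least 1 back, so after t trips out (and t−1 returns) at most 2t − (t−1) of the 6 are across; that first reaches 6 at t = 5, so at least 9 crossings are needed.
The safety rule pushes this higher. Following every safe sequence of crossings, the most of the 6 that can be at the east ledge as the rope basket arrives there on crossing 9 is 5 — never all 6.
So no plan with fewer than 11 crossings exists, and this one achieves 11:
1. parent 3 and toddler 3 cross → the east ledge.
2. parent 3 crosses ← the west ledge.
3. toddler 1 and toddler 2 cross → the east ledge.
4. toddler 3 crosses ← the west ledge.
5. parent 1 and parent 2 cross → the east ledge.
6. parent 1 and toddler 1 cross ← the west ledge.
7. parent 1 and parent 3 cross → the east ledge.
8. toddler 2 crosses ← the west ledge.
9. toddler 1 and toddler 3 cross → the east ledge.
10. parent 2 crosses ← the west ledge.
11. parent 2 and toddler 2 cross → the east ledge.

11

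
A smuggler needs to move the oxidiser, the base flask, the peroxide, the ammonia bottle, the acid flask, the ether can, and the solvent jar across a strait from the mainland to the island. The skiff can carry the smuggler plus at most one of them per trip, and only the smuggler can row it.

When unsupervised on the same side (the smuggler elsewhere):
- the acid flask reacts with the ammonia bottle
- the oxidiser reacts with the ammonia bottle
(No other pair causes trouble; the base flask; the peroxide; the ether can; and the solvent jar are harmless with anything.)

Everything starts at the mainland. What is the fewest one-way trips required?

15

Counting alone: the smuggler can take at most 1 across per trip to the island, so moving all 7 needs at least 7 loaded trips out, with a return between consecutive ones — at least 13 crossings.
The safety rule pushes this higher. Following every safe sequence of crossings, the most of the 7 that can be at the island as the skiff arrives there on crossing 13 is 6 — never all 7.
So no plan with fewer than 15 crossings exists, and this one achieves 15:
1. Smuggler goes to the island with the ammonia bottle.  [the mainland: the acid flask, the base flask, the ether can, the oxidiser, the peroxide, the solvent jar | the island: the ammonia bottle]
2. Smuggler goes back to the mainland alone.  [the mainland: the acid flask, the base flask, the ether can, the oxidiser, the peroxide, the solvent jar | the island: the ammonia bottle]
3. Smuggler goes to the island with the oxidiser.  [the mainland: the acid flask, the base flask, the ether can, the peroxide, the solvent jar | the island: the ammonia bottle, the oxidiser]
4. Smuggler goes back to the mainland with the ammonia bottle.  [the mainland: the acid flask, the ammonia bottle, the base flask, the ether can, the peroxide, the solvent jar | the island: the oxidiser]
5. Smuggler goes to the island with the acid flask.  [the mainland: the ammonia bottle, the base flask, the ether can, the peroxide, the solvent jar | the island: the acid flask, the oxidiser]
6. Smuggler goes back to the mainland alone.  [the mainland: the ammonia bottle, the base flask, the ether can, the peroxide, the solvent jar | the island: the acid flask, the oxidiser]
7. Smuggler goes to the island with the base flask.  [the mainland: the ammonia bottle, the ether can, the peroxide, the solvent jar | the island: the acid flask, the base flask, the oxidiser]
8. Smuggler goes back to the mainland alone.  [the mainland: the ammonia bottle, the ether can, the peroxide, the solvent jar | the island: the acid flask, the base flask, the oxidiser]
9. Smuggler goes to the island with the peroxide.  [the mainland: the ammonia bottle, the ether can, the solvent jar | the island: the acid flask, the base flask, the oxidiser, the peroxide]
10. Smuggler goes back to the mainland alone.  [the mainland: the ammonia bottle, the ether can, the solvent jar | the island: the acid flask, the base flask, the oxidiser, the peroxide]
11. Smuggler goes to the island with the ether can.  [the mainland: the ammonia bottle, the solvent jar | the island: the acid flask, the base flask, the ether can, the oxidiser, the peroxide]
12. Smuggler goes back to the mainland alone.  [the mainland: the ammonia bottle, the solvent jar | the island: the acid flask, the base flask, the ether can, the oxidiser, the peroxide]
13. Smuggler goes to the island with the solvent jar.  [the mainland: the ammonia bottle | the island: the acid flask, the base flask, the ether can, the oxidiser, the peroxide, the solvent jar]
14. Smuggler goes back to the mainland alone.  [the mainland: the ammonia bottle | the island: the acid flask, the base flask, the ether can, the oxidiser, the peroxide, the solvent jar]
15. Smuggler goes to the island with the ammonia bottle.  [the mainland: — | the island: the acid flask, the ammonia bottle, the base flask, the ether can, the oxidiser, the peroxide, the solvent jar]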